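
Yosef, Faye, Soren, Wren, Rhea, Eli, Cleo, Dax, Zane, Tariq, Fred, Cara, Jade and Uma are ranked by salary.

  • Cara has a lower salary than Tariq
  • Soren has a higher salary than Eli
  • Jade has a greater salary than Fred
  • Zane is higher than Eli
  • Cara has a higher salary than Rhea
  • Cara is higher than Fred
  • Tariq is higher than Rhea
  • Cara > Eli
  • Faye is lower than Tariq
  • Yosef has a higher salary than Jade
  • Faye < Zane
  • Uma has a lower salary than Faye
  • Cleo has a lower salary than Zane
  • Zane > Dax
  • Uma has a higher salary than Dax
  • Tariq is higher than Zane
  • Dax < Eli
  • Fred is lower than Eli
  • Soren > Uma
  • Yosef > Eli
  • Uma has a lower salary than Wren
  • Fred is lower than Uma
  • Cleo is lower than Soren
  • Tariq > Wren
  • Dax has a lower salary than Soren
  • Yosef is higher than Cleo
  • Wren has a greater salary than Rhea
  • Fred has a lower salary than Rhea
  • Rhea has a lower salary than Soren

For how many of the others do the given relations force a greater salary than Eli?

5

From Eli the given relations immediately reach Cara, Soren, Yosef, Zane.
From those, Tariq — 5 in total.
Nothing else is reachable above Eli; 5 in all.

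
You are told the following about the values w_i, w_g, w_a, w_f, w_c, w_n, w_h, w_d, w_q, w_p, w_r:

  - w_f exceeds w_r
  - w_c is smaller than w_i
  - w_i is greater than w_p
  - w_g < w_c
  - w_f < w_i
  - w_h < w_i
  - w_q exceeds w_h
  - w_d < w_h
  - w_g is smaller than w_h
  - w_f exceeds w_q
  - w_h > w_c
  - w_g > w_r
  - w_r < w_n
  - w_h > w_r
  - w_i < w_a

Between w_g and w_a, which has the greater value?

The relevant relations are w_g < w_c; w_c < w_h; w_h < w_q; w_q < w_f; w_f < w_i; w_i < w_a.
Chaining these gives w_g < w_c < w_h < w_q < w_f < w_i < w_a.
So w_g < w_a; w_a is the larger of the two.

w_a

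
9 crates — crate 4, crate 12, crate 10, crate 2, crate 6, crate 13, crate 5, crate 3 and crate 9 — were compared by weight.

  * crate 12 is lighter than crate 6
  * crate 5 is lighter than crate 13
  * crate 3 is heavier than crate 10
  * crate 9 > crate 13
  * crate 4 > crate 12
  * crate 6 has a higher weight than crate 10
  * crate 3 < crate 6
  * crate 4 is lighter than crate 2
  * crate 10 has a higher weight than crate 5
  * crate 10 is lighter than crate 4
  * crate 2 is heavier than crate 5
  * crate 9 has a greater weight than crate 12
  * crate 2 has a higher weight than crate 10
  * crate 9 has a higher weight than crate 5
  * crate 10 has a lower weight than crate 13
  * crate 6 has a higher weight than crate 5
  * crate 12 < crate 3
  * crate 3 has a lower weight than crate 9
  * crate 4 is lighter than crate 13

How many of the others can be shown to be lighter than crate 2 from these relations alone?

4

From crate 2 the given relations immediately reach crate 5, crate 10, crate 4.
From those, crate 12 — 4 in total.
Nothing else is reachable below crate 2; 4 in all.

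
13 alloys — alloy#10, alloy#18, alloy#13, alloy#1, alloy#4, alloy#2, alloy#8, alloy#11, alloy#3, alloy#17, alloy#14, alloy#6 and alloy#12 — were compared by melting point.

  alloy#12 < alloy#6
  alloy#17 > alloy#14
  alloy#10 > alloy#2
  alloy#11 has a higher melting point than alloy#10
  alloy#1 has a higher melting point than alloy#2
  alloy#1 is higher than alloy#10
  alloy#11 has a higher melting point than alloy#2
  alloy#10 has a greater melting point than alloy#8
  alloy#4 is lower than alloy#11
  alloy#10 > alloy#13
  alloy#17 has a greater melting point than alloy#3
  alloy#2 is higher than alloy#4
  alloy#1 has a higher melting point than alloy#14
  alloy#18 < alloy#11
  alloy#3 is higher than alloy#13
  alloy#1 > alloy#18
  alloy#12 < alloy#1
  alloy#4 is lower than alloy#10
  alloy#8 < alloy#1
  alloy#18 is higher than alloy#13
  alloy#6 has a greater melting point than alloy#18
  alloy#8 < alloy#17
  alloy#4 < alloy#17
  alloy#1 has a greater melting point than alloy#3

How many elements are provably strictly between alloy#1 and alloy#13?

3

Chaining upward from alloy#13 reaches: alloy#18, alloy#3, alloy#10, alloy#17, alloy#11, alloy#6.
Chaining downward from alloy#1 reaches: alloy#18, alloy#3, alloy#12, alloy#8, alloy#4, alloy#2, alloy#14, alloy#10.
Strictly between alloy#13 and alloy#1 are those in both lists: alloy#18, alloy#3, alloy#10 — 3 elements.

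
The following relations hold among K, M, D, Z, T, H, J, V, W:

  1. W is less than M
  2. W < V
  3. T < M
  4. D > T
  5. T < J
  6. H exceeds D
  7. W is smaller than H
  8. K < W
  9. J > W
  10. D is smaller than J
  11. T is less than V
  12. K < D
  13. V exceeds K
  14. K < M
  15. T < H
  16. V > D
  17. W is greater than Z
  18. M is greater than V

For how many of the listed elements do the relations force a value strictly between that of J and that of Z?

The relations place Z below J. An element lies strictly between them when it is forced above Z and also forced below J.
Above Z: {W, V, H, M}. Below J: {T, K, D, W}.
Intersection: {W} — 1.

1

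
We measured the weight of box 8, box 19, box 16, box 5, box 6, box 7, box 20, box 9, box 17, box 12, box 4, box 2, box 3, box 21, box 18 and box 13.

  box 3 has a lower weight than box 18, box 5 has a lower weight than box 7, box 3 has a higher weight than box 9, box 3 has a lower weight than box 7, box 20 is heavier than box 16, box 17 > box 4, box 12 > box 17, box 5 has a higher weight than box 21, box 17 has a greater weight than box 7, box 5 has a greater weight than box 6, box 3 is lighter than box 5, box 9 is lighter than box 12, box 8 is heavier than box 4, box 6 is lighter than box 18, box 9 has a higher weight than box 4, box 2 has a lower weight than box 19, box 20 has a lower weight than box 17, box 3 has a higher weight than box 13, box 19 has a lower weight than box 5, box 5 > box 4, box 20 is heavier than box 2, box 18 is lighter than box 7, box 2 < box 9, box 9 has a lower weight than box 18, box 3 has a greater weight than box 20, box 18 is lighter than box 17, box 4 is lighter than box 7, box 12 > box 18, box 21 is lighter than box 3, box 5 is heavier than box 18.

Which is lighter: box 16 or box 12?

box 16

Chaining the given relations: box 16 < box 20 < box 3 < box 18 < box 5 < box 7 < box 17 < box 12.
So box 16 < box 12; box 16 is the lighter of the two.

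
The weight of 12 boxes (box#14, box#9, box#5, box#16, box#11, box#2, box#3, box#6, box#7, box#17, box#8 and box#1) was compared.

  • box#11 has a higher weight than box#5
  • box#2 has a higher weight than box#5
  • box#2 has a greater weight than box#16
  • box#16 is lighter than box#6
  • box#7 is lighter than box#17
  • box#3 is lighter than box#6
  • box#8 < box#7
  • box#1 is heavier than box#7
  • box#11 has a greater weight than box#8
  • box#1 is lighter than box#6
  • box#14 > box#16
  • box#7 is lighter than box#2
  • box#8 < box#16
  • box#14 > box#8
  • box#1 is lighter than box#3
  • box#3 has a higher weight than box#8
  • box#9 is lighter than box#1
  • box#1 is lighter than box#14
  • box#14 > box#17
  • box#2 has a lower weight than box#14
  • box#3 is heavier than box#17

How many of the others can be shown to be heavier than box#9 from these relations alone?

The elements the relations force above box#9 are box#1, box#3, box#14, box#6 — no chain reaches any other.
That is 4.

4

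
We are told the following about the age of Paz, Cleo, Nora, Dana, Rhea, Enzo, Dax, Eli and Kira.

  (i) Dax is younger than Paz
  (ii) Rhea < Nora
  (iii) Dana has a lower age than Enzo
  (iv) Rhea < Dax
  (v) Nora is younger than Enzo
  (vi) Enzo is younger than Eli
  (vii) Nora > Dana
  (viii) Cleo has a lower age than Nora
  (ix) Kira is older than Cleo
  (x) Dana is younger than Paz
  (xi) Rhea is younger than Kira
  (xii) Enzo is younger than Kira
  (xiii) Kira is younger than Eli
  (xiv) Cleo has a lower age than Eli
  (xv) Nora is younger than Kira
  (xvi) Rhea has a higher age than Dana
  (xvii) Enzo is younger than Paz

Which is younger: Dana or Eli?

Dana

Link the given pairs in sequence: Dana < Rhea; Rhea < Nora; Nora < Enzo; Enzo < Kira; Kira < Eli.
Chaining these gives Dana < Rhea < Nora < Enzo < Kira < Eli.
So Dana < Eli; Dana is the younger of the two.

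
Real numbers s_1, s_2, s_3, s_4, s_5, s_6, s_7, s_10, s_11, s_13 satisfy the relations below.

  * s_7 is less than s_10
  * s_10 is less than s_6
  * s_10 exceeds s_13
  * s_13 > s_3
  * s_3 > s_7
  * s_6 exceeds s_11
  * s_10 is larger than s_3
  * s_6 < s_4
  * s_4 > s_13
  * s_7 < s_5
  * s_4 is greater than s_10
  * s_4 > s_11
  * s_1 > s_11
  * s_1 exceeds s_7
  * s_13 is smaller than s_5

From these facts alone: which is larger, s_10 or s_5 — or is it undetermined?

undetermined

Following every chain through s_10: above s_10 we get s_6, s_4; below s_10 we get s_7, s_3, s_13.
s_5 is not reached, and no chain runs the other way from s_5 to s_10.
So the given relations leave the order of s_10 and s_5 undetermined.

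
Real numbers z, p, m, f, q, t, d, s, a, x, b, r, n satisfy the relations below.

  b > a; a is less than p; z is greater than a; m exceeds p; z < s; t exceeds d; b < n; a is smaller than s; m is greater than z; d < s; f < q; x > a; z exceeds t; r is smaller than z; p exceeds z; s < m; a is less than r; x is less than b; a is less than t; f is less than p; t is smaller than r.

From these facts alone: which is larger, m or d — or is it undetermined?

d < t < z < s < m, by transitivity through t, z, s.
So m is larger.

m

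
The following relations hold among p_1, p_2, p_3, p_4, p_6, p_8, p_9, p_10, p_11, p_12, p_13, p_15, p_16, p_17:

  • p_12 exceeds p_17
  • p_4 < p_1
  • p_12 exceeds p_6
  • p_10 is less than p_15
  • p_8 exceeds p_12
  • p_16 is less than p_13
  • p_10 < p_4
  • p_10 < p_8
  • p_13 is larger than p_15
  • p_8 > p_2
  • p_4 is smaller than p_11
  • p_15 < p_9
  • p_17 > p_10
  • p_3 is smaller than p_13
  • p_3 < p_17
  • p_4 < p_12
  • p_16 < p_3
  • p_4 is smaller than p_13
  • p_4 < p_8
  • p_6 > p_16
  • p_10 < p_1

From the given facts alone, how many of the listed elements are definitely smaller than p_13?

5

The elements the relations force below p_13 are p_10, p_16, p_15, p_3, p_4 — no chain reaches any other.
That is 5.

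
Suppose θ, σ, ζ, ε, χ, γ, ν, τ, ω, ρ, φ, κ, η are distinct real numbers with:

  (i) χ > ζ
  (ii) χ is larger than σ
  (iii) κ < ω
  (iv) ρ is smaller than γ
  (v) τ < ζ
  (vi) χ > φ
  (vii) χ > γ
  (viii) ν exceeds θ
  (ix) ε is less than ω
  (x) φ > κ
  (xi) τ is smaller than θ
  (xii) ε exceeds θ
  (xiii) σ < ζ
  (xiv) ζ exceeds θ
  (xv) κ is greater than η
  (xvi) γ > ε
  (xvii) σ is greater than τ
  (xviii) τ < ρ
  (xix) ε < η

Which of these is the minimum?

Chaining upward from τ: directly above it, σ, θ, ρ, ζ; then ν, ε, γ, χ; then η, ω; then κ; then φ.
That covers every other element, and nothing is given below τ, so τ is the minimum.

τ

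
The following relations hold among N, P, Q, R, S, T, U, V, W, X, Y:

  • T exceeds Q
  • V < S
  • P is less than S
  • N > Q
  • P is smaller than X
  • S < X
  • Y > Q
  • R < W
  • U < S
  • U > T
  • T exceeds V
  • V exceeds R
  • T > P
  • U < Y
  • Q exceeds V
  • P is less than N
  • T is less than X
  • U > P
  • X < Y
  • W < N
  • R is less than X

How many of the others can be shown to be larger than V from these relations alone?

7

From V the given relations immediately reach Q, T, S.
From those, U, N, X, Y — 7 in total.
No other element is forced above V by the given relations, so the count is 7.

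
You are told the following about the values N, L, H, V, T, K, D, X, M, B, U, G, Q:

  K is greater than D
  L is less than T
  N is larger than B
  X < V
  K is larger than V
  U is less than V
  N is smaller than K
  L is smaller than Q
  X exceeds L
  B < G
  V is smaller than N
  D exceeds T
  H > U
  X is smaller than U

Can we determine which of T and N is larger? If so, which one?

Following every chain through T: above T we get D, K; below T we get L.
N is not reached, and no chain runs the other way from N to T.
So the given relations leave the order of T and N undetermined.

undetermined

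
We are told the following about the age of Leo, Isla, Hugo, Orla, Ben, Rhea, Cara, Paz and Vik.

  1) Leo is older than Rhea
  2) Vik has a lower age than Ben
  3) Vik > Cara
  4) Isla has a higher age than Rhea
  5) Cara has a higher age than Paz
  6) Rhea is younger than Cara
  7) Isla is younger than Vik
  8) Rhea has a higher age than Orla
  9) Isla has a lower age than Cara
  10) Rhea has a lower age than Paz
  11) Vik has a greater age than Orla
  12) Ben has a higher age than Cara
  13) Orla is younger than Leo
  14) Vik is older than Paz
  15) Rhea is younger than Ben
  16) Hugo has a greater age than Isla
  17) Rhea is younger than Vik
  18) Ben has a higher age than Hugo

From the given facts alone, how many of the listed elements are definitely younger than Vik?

5

Directly below Vik: Orla, Rhea, Paz, Isla, Cara.
Nothing else is reachable below Vik; 5 in all.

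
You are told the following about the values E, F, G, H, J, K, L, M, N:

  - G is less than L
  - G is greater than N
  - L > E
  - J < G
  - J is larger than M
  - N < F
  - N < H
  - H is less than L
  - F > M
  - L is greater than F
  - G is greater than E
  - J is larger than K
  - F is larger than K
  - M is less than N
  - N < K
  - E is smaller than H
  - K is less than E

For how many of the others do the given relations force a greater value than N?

The elements the relations force above N are K, J, E, H, F, G, L — no chain reaches any other.
That is 7.

7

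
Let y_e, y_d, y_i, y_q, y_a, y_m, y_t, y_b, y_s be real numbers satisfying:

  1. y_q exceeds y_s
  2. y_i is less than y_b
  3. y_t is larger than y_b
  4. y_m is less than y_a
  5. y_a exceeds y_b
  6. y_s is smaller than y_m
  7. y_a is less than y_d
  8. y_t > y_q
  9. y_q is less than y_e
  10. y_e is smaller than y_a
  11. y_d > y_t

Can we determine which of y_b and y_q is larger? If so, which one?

Following every chain through y_q: above y_q we get y_e, y_a, y_t, y_d; below y_q we get y_s.
y_b is not reached, and no chain runs the other way from y_b to y_q.
So the given relations leave the order of y_q and y_b undetermined.

undetermined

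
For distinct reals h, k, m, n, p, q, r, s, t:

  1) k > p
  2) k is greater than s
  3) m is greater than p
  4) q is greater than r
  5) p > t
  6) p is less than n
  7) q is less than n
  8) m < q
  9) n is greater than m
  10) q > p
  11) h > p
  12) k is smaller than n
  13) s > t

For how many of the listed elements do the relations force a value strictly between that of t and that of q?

The relations place t below q. An element lies strictly between them when it is forced above t and also forced below q.
Above t: {p, m, s, k, n, h}. Below q: {p, m, r}.
Intersection: {p, m} — 2.

2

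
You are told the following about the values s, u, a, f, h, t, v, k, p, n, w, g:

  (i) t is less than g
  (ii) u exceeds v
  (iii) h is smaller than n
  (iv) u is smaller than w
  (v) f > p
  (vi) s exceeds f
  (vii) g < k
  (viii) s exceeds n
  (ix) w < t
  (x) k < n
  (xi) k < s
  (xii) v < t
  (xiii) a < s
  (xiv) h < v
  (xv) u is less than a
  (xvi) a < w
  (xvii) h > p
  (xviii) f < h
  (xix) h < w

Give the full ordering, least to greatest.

p < f < h < v < u < a < w < t < g < k < n < s

The consecutive links are each given: p < f; f < h; h < v; v < u; u < a; a < w; w < t; t < g; g < k; k < n; n < s.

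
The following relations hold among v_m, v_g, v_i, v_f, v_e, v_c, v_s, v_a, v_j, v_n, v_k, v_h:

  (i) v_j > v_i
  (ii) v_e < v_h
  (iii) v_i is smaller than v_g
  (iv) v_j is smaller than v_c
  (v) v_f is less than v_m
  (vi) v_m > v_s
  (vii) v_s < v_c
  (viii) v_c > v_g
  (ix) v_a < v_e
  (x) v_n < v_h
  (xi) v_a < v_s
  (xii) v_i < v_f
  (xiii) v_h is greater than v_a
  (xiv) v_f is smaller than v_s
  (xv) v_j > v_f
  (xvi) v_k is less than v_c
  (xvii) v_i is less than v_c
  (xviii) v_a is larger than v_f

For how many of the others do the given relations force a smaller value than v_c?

The elements the relations force below v_c are v_i, v_f, v_j, v_a, v_g, v_k, v_s — no chain reaches any other.
That is 7.

7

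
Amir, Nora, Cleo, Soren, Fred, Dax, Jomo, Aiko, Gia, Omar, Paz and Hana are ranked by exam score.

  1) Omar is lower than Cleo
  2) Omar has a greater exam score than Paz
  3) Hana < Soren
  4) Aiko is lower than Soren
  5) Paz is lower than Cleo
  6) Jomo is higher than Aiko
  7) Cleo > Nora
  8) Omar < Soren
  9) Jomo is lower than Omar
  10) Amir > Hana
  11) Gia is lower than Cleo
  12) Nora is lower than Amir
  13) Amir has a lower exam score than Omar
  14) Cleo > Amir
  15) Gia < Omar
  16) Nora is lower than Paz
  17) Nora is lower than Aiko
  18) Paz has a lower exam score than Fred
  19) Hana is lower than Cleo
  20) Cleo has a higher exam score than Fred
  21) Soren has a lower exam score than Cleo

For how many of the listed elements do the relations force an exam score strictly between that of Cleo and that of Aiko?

Chaining upward from Aiko reaches: Jomo, Omar, Soren.
Chaining downward from Cleo reaches: Nora, Hana, Amir, Gia, Paz, Jomo, Omar, Soren, Fred.
Strictly between Aiko and Cleo are those in both lists: Jomo, Omar, Soren — 3 elements.

3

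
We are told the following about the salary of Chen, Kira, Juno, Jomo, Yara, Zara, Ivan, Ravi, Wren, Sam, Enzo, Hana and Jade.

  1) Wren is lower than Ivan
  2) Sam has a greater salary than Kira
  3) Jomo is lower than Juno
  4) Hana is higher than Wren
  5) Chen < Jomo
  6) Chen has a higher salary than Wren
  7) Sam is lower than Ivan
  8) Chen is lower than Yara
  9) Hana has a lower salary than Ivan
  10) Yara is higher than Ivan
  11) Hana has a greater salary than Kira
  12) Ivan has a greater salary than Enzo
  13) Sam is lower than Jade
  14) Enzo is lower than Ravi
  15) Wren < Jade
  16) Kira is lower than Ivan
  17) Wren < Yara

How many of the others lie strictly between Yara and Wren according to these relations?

3

The relations place Wren below Yara. An element lies strictly between them when it is forced above Wren and also forced below Yara.
Above Wren: {Chen, Jomo, Juno, Jade, Hana, Ivan}. Below Yara: {Kira, Chen, Sam, Hana, Enzo, Ivan}.
Intersection: {Chen, Hana, Ivan} — 3.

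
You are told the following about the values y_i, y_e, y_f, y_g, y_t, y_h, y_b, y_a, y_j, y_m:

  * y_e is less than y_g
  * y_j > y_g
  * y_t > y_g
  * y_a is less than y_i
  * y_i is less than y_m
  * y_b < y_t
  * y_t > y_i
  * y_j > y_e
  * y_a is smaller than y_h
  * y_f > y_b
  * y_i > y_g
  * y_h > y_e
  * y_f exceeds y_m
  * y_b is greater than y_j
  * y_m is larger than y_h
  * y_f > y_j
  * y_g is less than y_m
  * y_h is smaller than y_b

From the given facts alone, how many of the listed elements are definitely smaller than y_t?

7

From y_t the given relations immediately reach y_g, y_b, y_i.
From those, y_e, y_a, y_h, y_j — 7 in total.
No other element is forced below y_t by the given relations, so the count is 7.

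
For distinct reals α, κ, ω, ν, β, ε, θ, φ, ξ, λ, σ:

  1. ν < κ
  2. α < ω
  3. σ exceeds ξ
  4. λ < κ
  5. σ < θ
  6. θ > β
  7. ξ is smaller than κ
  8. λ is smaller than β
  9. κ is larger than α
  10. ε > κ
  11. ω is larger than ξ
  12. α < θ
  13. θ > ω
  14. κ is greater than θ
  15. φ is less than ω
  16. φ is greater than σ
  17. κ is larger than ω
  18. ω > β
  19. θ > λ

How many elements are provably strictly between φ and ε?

The relations place φ below ε. An element lies strictly between them when it is forced above φ and also forced below ε.
Above φ: {ω, θ, κ}. Below ε: {λ, β, ν, ξ, α, σ, ω, θ, κ}.
Intersection: {ω, θ, κ} — 3.

3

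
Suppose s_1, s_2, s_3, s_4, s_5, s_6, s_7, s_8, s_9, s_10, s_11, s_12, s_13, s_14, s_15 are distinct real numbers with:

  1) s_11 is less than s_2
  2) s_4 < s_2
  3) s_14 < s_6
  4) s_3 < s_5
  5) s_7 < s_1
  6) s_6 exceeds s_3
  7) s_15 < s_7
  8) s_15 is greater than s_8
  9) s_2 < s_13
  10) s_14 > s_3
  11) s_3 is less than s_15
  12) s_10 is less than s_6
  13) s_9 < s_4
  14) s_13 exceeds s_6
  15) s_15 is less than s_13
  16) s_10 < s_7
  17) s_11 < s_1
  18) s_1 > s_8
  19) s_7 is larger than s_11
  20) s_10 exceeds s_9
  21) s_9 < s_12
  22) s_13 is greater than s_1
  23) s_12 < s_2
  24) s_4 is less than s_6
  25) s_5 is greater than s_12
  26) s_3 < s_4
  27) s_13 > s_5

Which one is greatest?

Chaining downward from s_13: directly below it, s_5, s_15, s_2, s_6, s_1; then s_3, s_12, s_14, s_11, s_10, s_8, s_4, s_7; then s_9.
That covers every other element, and nothing is given above s_13, so s_13 is the greatest.

s_13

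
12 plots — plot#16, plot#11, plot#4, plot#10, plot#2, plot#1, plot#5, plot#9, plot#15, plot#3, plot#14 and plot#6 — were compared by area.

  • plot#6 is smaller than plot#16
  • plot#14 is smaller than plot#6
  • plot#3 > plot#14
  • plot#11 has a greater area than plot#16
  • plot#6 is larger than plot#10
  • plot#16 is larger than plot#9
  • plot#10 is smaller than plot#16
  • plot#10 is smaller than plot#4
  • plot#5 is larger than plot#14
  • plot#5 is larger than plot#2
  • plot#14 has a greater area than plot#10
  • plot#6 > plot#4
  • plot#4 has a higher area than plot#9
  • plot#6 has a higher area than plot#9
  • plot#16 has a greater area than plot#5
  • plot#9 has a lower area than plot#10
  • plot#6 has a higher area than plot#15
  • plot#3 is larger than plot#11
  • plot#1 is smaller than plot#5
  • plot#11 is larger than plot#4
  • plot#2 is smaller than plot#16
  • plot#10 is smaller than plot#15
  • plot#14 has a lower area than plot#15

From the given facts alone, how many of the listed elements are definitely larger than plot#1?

Directly above plot#1: plot#5.
One step further: plot#16 (2 so far).
One step further: plot#11 (3 so far).
One step further: plot#3 (4 so far).
No other element is forced above plot#1 by the given relations, so the count is 4.

4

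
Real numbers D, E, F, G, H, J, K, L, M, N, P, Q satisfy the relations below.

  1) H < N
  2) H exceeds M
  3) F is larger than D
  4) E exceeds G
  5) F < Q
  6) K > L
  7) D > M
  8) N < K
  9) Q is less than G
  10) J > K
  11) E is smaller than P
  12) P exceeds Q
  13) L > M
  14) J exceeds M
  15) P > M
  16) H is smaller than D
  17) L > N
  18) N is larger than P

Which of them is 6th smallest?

The consecutive relations fix a unique order: M < H < D < F < Q < G < E < P < N < L < K < J.
Counting 6 from the smallest end gives G.

G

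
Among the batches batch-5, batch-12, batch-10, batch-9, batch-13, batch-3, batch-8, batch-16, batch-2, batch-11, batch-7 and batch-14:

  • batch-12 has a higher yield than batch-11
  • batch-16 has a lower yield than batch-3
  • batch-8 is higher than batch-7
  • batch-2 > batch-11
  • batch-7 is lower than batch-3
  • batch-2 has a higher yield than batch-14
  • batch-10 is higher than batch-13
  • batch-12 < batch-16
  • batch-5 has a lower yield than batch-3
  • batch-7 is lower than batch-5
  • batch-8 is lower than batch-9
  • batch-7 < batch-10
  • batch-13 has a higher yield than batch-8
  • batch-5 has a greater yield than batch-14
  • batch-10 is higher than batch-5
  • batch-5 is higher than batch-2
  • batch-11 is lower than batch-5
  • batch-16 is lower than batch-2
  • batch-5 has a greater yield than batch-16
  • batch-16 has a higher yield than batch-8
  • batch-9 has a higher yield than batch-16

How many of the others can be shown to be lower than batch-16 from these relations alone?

Directly below batch-16: batch-12, batch-8.
One step further: batch-7, batch-11 (4 so far).
Nothing else is reachable below batch-16; 4 in all.

4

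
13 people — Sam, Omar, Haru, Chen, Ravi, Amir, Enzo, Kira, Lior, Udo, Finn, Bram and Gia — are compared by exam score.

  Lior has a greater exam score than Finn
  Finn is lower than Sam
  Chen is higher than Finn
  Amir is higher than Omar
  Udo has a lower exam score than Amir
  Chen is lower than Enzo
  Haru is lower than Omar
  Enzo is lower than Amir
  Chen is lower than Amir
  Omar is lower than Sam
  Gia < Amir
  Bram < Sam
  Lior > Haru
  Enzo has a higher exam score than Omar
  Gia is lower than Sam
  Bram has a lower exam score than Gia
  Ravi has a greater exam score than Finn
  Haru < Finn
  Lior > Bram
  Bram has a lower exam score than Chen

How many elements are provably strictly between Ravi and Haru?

1

The relations place Haru below Ravi. An element lies strictly between them when it is forced above Haru and also forced below Ravi.
Above Haru: {Finn, Omar, Chen, Sam, Enzo, Lior, Amir}. Below Ravi: {Finn}.
Intersection: {Finn} — 1.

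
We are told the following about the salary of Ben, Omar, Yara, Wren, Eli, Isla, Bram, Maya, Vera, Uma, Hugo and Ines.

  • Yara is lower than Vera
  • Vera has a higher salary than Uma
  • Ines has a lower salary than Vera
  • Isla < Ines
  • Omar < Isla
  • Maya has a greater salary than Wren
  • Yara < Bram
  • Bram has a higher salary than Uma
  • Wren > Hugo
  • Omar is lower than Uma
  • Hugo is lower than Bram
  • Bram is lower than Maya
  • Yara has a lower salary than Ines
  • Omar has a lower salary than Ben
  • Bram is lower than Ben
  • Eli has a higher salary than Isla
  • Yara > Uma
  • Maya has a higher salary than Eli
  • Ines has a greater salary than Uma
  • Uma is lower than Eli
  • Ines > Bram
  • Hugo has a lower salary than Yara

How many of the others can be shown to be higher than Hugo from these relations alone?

From Hugo the given relations immediately reach Yara, Bram, Wren.
From those, Ben, Ines, Vera, Maya — 7 in total.
No other element is forced above Hugo by the given relations, so the count is 7.

7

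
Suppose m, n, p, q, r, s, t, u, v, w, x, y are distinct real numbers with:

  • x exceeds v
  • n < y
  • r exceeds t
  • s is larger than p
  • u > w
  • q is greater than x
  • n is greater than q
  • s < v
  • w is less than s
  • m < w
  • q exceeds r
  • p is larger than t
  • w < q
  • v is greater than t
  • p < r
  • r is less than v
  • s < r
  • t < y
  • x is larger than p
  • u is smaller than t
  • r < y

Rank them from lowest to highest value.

m < w < u < t < p < s < r < v < x < q < n < y

The consecutive links are each given: m < w; w < u; u < t; t < p; p < s; s < r; r < v; v < x; x < q; q < n; n < y.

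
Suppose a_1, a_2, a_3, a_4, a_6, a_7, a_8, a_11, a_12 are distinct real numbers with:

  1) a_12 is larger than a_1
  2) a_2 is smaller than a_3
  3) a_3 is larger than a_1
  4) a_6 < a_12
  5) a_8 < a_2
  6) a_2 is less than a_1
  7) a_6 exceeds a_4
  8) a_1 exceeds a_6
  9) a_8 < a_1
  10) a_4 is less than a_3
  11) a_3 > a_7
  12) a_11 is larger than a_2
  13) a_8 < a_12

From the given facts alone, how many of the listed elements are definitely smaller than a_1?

Directly below a_1: a_8, a_2, a_6.
One step further: a_4 (4 so far).
No other element is forced below a_1 by the given relations, so the count is 4.

4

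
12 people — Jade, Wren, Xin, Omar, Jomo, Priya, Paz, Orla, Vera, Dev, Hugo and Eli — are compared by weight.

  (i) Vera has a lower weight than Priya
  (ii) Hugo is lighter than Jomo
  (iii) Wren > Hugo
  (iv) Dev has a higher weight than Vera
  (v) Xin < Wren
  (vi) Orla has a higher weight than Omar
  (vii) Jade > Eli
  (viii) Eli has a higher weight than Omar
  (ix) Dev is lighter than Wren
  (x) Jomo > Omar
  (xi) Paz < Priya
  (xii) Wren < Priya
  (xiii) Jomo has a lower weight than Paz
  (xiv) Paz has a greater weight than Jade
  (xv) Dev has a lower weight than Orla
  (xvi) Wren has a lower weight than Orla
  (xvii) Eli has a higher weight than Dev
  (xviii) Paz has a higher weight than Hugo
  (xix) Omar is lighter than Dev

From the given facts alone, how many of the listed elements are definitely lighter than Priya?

From Priya the given relations immediately reach Vera, Wren, Paz.
From those, Dev, Xin, Hugo, Jade, Jomo — 8 in total.
From those, Omar, Eli — 10 in total.
No other element is forced below Priya by the given relations, so the count is 10.

10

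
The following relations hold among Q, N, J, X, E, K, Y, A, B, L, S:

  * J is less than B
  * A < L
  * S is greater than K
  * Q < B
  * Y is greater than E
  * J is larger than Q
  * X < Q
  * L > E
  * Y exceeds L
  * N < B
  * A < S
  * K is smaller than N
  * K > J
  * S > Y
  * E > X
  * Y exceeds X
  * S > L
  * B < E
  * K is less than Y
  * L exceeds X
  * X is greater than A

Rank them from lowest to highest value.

Each adjacent pair is fixed by a given relation: A < X; X < Q; Q < J; J < K; K < N; N < B; B < E; E < L; L < Y; Y < S. Chaining them end to end gives the full order.

A < X < Q < J < K < N < B < E < L < Y < S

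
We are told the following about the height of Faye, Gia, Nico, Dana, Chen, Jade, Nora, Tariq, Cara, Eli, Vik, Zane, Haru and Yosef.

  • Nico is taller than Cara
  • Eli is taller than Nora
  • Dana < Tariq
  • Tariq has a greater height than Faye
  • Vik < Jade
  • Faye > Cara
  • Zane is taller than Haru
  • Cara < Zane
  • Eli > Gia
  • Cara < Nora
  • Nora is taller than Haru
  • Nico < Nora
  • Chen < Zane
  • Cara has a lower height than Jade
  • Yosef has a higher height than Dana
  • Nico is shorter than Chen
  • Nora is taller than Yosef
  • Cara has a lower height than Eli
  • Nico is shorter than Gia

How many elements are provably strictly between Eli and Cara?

The relations place Cara below Eli. An element lies strictly between them when it is forced above Cara and also forced below Eli.
Above Cara: {Nico, Chen, Gia, Faye, Zane, Jade, Tariq, Nora}. Below Eli: {Nico, Gia, Haru, Dana, Yosef, Nora}.
Intersection: {Nico, Gia, Nora} — 3.

3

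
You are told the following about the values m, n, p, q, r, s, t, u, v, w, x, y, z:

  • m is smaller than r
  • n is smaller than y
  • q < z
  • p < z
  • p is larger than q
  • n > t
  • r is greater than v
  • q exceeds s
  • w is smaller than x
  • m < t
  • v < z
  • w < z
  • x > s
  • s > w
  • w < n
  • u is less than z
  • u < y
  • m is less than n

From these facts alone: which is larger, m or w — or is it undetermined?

undetermined

Following every chain through w: above w we get s, x, q, p, n, z, y.
m is not reached, and no chain runs the other way from m to w.
So the given relations leave the order of w and m undetermined.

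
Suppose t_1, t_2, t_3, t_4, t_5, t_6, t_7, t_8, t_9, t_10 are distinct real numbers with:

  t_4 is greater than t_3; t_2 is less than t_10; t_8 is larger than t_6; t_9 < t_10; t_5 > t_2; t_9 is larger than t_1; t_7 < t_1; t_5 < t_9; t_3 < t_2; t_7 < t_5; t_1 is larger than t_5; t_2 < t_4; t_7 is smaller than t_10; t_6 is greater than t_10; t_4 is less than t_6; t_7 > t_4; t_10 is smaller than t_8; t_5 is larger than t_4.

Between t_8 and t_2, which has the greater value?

t_8

t_2 < t_4 and t_4 < t_5 give t_2 < t_5.
With t_5 < t_1: t_2 < t_4 < t_5 < t_1.
With t_1 < t_9: t_2 < t_4 < t_5 < t_1 < t_9.
With t_9 < t_10: t_2 < t_4 < t_5 < t_1 < t_9 < t_10.
With t_10 < t_6: t_2 < t_4 < t_5 < t_1 < t_9 < t_10 < t_6.
With t_6 < t_8: t_2 < t_4 < t_5 < t_1 < t_9 < t_10 < t_6 < t_8.
So t_2 < t_8; t_8 is the larger of the two.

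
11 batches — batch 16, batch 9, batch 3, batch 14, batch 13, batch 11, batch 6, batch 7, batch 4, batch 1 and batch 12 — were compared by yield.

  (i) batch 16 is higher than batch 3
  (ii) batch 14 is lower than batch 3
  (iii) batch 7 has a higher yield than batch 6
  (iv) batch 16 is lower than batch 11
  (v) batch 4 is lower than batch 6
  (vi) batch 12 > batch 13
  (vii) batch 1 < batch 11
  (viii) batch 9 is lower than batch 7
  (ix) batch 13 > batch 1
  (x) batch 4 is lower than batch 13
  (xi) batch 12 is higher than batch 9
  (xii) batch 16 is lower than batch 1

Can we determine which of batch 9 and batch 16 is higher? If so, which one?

undetermined

Following every chain through batch 9: above batch 9 we get batch 12, batch 7.
batch 16 is not reached, and no chain runs the other way from batch 16 to batch 9.
So the given relations leave the order of batch 9 and batch 16 undetermined.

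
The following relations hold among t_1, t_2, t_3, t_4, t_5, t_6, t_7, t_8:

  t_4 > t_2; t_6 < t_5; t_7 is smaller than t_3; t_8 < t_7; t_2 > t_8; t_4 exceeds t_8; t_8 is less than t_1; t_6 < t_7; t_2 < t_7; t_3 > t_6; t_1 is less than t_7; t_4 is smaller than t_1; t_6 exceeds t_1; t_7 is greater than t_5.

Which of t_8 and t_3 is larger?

t_3

t_8 < t_2 and t_2 < t_4 give t_8 < t_4.
With t_4 < t_1: t_8 < t_2 < t_4 < t_1.
Then t_1 < t_6 extends the chain to t_6.
Then t_6 < t_5 extends the chain to t_5.
Then t_5 < t_7 extends the chain to t_7.
With t_7 < t_3: t_8 < t_2 < t_4 < t_1 < t_6 < t_5 < t_7 < t_3.
So t_8 < t_3; t_3 is the larger of the two.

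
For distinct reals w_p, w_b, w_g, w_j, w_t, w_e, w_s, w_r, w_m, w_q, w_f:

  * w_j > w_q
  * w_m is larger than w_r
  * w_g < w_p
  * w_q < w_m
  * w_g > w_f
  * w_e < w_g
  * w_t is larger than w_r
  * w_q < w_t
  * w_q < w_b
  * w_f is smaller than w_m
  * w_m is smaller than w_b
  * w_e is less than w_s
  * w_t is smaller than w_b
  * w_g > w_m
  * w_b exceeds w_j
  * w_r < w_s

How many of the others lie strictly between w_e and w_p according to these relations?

The relations place w_e below w_p. An element lies strictly between them when it is forced above w_e and also forced below w_p.
Above w_e: {w_g, w_s}. Below w_p: {w_f, w_q, w_r, w_m, w_g}.
Intersection: {w_g} — 1.

1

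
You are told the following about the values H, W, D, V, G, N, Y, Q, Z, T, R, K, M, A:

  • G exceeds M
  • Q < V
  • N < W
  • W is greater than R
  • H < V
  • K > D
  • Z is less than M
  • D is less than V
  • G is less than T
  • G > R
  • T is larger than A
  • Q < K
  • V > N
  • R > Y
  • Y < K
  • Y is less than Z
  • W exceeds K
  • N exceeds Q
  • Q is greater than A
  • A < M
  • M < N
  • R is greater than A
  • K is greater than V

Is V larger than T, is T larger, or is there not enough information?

undetermined

Following every chain through V: above V we get K, W; below V we get Y, A, Z, H, M, D, Q, N.
T is not reached, and no chain runs the other way from T to V.
So the given relations leave the order of V and T undetermined.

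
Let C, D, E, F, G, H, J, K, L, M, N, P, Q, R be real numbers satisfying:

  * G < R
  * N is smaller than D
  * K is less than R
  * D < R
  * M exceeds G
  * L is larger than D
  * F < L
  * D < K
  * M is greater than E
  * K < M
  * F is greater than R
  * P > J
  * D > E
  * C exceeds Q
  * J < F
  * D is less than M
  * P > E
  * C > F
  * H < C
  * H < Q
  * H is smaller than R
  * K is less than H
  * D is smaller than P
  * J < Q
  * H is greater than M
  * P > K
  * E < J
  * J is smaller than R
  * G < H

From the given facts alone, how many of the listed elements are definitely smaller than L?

The elements the relations force below L are E, G, N, J, D, K, M, H, R, F — no chain reaches any other.
That is 10.

10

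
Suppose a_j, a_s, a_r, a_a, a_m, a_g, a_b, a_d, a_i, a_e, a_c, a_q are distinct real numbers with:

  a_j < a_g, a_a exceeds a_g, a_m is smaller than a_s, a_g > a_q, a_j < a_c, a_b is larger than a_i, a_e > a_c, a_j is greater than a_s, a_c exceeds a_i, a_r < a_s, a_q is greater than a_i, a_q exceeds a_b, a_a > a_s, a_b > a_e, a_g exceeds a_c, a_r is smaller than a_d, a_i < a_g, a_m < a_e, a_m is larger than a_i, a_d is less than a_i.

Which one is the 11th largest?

The consecutive relations fix a unique order: a_r < a_d < a_i < a_m < a_s < a_j < a_c < a_e < a_b < a_q < a_g < a_a.
The 11th largest is a_d.

a_d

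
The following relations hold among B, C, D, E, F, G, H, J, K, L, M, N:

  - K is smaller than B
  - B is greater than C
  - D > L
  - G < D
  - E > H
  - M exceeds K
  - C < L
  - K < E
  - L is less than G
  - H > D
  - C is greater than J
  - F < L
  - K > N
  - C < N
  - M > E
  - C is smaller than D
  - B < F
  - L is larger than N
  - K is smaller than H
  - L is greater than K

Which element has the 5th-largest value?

G

Chaining the given pairs: J < C < N < K < B < F < L < G < D < H < E < M.
The 5th largest is G.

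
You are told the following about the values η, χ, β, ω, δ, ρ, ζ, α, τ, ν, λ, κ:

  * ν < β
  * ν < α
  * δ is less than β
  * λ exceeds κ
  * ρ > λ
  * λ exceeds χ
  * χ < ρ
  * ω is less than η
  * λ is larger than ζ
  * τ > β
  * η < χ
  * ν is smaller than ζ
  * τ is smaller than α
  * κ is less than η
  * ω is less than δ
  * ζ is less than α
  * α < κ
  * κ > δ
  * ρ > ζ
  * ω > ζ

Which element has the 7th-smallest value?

Piecing the relations together gives one ordering: ν < ζ < ω < δ < β < τ < α < κ < η < χ < λ < ρ.
The 7th smallest is α.

α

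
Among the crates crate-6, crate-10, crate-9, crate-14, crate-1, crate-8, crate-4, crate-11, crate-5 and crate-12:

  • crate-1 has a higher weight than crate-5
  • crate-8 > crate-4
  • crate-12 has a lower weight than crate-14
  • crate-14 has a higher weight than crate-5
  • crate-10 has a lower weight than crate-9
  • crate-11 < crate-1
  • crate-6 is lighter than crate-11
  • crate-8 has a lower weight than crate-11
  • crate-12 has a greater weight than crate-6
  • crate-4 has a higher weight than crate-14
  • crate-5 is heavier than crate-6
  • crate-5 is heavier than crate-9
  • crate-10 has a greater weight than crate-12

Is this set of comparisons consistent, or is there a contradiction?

The single ordering crate-6 < crate-12 < crate-10 < crate-9 < crate-5 < crate-14 < crate-4 < crate-8 < crate-11 < crate-1 satisfies every listed relation, so no contradiction arises.

consistent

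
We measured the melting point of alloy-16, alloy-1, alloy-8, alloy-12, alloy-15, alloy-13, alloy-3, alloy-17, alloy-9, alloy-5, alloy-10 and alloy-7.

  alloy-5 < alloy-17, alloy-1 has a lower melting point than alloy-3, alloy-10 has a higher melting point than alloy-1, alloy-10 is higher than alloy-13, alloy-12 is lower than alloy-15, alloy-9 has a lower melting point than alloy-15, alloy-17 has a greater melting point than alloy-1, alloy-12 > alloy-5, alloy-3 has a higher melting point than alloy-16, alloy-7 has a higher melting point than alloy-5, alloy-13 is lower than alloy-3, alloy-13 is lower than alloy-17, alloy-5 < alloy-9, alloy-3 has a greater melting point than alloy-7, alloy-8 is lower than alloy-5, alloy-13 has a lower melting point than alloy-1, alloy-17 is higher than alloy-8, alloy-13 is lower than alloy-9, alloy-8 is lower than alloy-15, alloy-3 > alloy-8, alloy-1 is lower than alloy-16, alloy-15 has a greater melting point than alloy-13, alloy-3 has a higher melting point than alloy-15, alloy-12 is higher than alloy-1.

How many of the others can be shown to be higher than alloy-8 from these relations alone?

7

The elements the relations force above alloy-8 are alloy-5, alloy-9, alloy-12, alloy-15, alloy-7, alloy-17, alloy-3 — no chain reaches any other.
That is 7.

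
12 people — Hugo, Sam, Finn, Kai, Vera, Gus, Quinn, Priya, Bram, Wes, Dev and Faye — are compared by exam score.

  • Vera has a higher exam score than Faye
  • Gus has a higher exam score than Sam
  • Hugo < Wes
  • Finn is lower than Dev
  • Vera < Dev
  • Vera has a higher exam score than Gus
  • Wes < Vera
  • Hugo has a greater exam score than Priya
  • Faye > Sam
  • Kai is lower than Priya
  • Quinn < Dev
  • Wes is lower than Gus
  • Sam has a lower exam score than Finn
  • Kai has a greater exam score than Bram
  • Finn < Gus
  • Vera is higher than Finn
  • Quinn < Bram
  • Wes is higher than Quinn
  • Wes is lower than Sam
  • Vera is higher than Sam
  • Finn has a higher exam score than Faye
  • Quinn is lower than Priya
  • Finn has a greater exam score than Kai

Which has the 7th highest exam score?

Chaining the given pairs: Quinn < Bram < Kai < Priya < Hugo < Wes < Sam < Faye < Finn < Gus < Vera < Dev.
Counting 7 from the largest end gives Wes.

Wes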